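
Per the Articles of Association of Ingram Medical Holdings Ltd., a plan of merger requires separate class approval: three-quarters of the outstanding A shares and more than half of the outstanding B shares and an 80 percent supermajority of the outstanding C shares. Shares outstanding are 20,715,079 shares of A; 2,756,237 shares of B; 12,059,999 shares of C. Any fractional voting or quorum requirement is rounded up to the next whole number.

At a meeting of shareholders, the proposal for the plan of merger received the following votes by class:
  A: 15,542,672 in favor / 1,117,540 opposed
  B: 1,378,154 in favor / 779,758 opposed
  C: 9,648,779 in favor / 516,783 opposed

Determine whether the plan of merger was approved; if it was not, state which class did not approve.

A: 3/4 of 20715079 = 15536309.25, rounded up to 15536310; 15,536,310 required, 15,542,672 in favor — approved.
B: a majority of 2756237 is 1378119; 1,378,119 required, 1,378,154 in favor — approved.
C: 4/5 of 12059999 = 9647999.20, rounded up to 9648000; 9,648,000 required, 9,648,779 in favor — approved.

Approved — every class gave the required vote.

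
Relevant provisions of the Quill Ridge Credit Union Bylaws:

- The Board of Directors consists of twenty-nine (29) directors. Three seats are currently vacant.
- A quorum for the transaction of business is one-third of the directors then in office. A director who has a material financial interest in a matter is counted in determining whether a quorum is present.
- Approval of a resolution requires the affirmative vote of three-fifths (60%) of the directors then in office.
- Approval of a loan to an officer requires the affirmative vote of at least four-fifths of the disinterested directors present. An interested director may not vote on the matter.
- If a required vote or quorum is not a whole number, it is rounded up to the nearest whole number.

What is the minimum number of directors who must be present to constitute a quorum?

1/3 of 26 = 8.67, rounded up to 9.

9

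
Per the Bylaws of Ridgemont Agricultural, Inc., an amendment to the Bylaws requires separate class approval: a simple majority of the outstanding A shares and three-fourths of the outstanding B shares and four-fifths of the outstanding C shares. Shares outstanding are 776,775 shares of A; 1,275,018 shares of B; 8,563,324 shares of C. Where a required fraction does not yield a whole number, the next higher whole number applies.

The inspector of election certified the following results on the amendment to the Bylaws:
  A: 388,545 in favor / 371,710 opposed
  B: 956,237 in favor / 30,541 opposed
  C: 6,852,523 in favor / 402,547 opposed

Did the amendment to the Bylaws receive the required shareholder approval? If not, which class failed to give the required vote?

A: a majority of 776775 is 388388; 388,388 required, 388,545 in favor — approved.
B: 3/4 of 1275018 = 956263.50, rounded up to 956264; 956,264 required, 956,237 in favor — not approved.
C: 4/5 of 8563324 = 6850659.20, rounded up to 6850660; 6,850,660 required, 6,852,523 in favor — approved.

Not approved — the B shares did not give the required vote.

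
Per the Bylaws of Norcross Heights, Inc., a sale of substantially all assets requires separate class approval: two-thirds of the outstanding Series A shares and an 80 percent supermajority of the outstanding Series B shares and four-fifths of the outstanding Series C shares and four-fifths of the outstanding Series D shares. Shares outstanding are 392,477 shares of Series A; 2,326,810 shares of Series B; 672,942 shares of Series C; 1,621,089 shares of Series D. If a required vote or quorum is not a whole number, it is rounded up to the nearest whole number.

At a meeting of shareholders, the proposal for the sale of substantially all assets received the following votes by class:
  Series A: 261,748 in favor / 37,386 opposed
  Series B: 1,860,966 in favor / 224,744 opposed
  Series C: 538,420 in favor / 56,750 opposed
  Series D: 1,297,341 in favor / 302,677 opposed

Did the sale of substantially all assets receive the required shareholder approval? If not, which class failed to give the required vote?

Not approved — the Series B shares did not give the required vote.

Series A: 2/3 of 392477 = 261651.33, rounded up to 261652; 261,652 required, 261,748 in favor — approved.
Series B: 4/5 of 2326810 = 1861448; 1,861,448 required, 1,860,966 in favor — not approved.
Series C: 4/5 of 672942 = 538353.60, rounded up to 538354; 538,354 required, 538,420 in favor — approved.
Series D: 4/5 of 1621089 = 1296871.20, rounded up to 1296872; 1,296,872 required, 1,297,341 in favor — approved.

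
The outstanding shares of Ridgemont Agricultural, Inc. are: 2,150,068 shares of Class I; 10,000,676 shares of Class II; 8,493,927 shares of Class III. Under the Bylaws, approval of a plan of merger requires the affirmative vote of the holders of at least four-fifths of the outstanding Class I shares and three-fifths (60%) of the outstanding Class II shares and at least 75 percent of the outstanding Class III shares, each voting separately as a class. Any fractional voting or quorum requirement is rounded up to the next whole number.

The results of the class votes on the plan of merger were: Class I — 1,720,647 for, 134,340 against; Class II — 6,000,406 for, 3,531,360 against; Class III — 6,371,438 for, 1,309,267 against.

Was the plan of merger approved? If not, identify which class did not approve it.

Class I: 4/5 of 2150068 = 1720054.40, rounded up to 1720055; 1,720,055 required, 1,720,647 in favor — approved.
Class II: 3/5 of 10000676 = 6000405.60, rounded up to 6000406; 6,000,406 required, 6,000,406 in favor — approved.
Class III: 3/4 of 8493927 = 6370445.25, rounded up to 6370446; 6,370,446 required, 6,371,438 in favor — approved.

Approved — every class gave the required vote.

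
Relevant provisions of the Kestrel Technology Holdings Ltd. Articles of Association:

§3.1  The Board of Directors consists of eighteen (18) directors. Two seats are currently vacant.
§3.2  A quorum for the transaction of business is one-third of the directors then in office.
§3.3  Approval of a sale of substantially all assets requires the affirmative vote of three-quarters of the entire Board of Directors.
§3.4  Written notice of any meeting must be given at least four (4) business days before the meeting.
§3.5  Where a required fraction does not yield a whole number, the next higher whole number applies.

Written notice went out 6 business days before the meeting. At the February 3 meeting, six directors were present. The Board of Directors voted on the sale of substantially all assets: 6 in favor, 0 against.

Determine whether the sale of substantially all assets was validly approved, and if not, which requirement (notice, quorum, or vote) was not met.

Invalid — vote requirement not satisfied.

Notice: 6 business days given; 4 required (6 ≥ 4). Satisfied.
Quorum: 6 present; quorum is 6. Satisfied.
Vote: the sale of substantially all assets requires three-fourths of the entire Board of Directors (18). 3/4 of 18 = 13.50, rounded up to 14, so 14 affirmative votes are needed; 6 voted in favor. Not satisfied.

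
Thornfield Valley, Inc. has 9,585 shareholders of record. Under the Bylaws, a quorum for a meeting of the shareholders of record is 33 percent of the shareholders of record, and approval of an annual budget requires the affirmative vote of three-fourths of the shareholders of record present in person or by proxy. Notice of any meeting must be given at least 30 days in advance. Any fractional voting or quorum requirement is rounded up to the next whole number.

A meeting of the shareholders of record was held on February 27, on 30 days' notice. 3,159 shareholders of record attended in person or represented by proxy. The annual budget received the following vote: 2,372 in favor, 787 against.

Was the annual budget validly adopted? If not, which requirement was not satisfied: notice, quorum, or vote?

Notice: 30 days given; 30 required. Satisfied.
Quorum: 33% of 9,585 = 3,163.05, rounded up to 3,164; 3,159 present. Not satisfied.
Vote: requires three-fourths of those present (3,159); 3/4 of 3159 = 2369.25, rounded up to 2370, so 2,370 needed; 2,372 in favor. Satisfied.

Invalid — quorum requirement not satisfied.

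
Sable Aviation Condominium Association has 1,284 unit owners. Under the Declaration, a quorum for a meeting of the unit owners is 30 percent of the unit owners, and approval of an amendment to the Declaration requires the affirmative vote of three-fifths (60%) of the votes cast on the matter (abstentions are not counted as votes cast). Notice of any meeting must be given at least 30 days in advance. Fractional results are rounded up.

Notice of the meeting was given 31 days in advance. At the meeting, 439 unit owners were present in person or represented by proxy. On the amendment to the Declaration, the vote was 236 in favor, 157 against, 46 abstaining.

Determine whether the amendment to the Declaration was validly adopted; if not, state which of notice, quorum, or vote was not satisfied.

Notice: 31 days given; 30 required. Satisfied.
Quorum: 30% of 1,284 = 385.20, rounded up to 386; 439 present. Satisfied.
Vote: requires three-fifths of the votes cast (439 − 46 abstaining = 393); 3/5 of 393 = 235.80, rounded up to 236, so 236 needed; 236 in favor. Satisfied.

Valid — all requirements satisfied.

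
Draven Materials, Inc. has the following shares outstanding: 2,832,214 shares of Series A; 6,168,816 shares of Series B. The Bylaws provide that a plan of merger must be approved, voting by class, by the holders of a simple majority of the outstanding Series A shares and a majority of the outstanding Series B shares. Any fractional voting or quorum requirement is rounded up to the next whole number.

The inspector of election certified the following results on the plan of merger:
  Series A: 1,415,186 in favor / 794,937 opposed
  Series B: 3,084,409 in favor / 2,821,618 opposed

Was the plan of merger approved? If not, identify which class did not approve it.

Not approved — the Series A shares did not give the required vote.

Series A: a majority of 2832214 is 1416108; 1,416,108 required, 1,415,186 in favor — not approved.
Series B: a majority of 6168816 is 3084409; 3,084,409 required, 3,084,409 in favor — approved.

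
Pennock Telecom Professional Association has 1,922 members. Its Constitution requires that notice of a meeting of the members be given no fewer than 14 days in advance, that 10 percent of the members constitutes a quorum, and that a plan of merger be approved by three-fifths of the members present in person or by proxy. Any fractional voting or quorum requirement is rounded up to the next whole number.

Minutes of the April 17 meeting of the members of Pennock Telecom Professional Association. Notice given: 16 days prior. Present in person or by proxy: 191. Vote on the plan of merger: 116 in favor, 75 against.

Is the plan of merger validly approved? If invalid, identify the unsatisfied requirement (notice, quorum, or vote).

Notice: 16 days given; 14 required. Satisfied.
Quorum: 10% of 1,922 = 192.20, rounded up to 193; 191 present. Not satisfied.
Vote: requires three-fifths of those present (191); 3/5 of 191 = 114.60, rounded up to 115, so 115 needed; 116 in favor. Satisfied.

Invalid — quorum requirement not satisfied.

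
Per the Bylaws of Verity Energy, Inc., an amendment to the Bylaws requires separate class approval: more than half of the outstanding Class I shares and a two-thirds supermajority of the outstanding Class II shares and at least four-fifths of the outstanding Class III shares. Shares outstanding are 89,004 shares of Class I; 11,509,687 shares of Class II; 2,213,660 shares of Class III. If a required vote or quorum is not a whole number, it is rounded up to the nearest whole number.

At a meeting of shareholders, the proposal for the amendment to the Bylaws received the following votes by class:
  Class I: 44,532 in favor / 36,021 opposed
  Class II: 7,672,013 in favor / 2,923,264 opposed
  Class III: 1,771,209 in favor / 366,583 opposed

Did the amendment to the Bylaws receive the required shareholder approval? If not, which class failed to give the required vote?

Class I: a majority of 89004 is 44503; 44,503 required, 44,532 in favor — approved.
Class II: 2/3 of 11509687 = 7673124.67, rounded up to 7673125; 7,673,125 required, 7,672,013 in favor — not approved.
Class III: 4/5 of 2213660 = 1770928; 1,770,928 required, 1,771,209 in favor — approved.

Not approved — the Class II shares did not give the required vote.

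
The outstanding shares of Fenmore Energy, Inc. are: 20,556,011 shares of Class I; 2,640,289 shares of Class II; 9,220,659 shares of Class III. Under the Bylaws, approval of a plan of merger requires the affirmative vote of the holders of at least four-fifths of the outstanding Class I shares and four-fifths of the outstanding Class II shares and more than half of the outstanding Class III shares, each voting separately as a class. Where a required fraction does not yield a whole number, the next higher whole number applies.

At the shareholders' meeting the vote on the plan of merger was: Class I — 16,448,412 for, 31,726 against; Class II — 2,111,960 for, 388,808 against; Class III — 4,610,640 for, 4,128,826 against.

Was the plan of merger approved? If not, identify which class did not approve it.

Class I: 4/5 of 20556011 = 16444808.80, rounded up to 16444809; 16,444,809 required, 16,448,412 in favor — approved.
Class II: 4/5 of 2640289 = 2112231.20, rounded up to 2112232; 2,112,232 required, 2,111,960 in favor — not approved.
Class III: a majority of 9220659 is 4610330; 4,610,330 required, 4,610,640 in favor — approved.

Not approved — the Class II shares did not give the required vote.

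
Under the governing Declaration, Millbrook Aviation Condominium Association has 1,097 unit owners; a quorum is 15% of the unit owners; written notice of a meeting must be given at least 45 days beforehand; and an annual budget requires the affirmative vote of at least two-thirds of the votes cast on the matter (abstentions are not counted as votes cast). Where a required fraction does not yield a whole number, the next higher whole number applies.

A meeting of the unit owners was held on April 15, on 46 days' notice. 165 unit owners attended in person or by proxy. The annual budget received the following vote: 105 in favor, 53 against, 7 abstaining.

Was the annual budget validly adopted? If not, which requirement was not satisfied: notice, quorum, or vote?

Notice: 46 days given; 45 required. Satisfied.
Quorum: 15% of 1,097 = 164.55, rounded up to 165; 165 present. Satisfied.
Vote: requires two-thirds of the votes cast (165 − 7 abstaining = 158); 2/3 of 158 = 105.33, rounded up to 106, so 106 needed; 105 in favor. Not satisfied.

Invalid — vote requirement not satisfied.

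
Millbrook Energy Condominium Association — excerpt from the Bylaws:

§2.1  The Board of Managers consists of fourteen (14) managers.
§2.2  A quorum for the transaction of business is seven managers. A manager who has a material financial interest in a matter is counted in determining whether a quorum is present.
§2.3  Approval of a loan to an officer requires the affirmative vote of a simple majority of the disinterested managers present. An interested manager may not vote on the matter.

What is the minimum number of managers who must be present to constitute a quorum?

The quorum is fixed at 7.

7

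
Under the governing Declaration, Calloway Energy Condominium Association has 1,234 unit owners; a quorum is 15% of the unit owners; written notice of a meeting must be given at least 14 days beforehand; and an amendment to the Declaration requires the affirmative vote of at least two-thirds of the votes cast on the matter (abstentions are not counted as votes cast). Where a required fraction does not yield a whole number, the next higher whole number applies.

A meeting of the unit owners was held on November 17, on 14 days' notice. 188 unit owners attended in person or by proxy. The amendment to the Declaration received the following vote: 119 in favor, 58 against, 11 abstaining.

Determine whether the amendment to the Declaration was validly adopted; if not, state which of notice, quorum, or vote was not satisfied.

Valid — all requirements satisfied.

Notice: 14 days given; 14 required. Satisfied.
Quorum: 15% of 1,234 = 185.10, rounded up to 186; 188 present. Satisfied.
Vote: requires two-thirds of the votes cast (188 − 11 abstaining = 177); 2/3 of 177 = 118, so 118 needed; 119 in favor. Satisfied.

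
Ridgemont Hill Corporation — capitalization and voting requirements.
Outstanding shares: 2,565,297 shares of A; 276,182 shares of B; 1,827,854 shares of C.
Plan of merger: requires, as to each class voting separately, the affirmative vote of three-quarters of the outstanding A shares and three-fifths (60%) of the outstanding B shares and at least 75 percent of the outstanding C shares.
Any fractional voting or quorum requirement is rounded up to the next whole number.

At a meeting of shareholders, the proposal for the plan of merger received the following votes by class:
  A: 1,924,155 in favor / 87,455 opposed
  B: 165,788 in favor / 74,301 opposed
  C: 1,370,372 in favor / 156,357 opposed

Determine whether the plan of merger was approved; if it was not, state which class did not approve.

Not approved — the C shares did not give the required vote.

A: 3/4 of 2565297 = 1923972.75, rounded up to 1923973; 1,923,973 required, 1,924,155 in favor — approved.
B: 3/5 of 276182 = 165709.20, rounded up to 165710; 165,710 required, 165,788 in favor — approved.
C: 3/4 of 1827854 = 1370890.50, rounded up to 1370891; 1,370,891 required, 1,370,372 in favor — not approved.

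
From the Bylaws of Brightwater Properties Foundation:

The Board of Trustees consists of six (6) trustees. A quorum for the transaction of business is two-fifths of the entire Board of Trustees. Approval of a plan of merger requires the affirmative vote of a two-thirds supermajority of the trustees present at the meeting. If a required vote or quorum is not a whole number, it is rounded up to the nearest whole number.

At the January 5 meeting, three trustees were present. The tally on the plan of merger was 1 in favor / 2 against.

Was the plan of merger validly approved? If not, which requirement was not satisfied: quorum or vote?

Invalid — vote requirement not satisfied.

Quorum: 3 present; quorum is 3. Satisfied.
Vote: the plan of merger requires two-thirds of the trustees present (3). 2/3 of 3 = 2, so 2 affirmative votes are needed; 1 voted in favor. Not satisfied.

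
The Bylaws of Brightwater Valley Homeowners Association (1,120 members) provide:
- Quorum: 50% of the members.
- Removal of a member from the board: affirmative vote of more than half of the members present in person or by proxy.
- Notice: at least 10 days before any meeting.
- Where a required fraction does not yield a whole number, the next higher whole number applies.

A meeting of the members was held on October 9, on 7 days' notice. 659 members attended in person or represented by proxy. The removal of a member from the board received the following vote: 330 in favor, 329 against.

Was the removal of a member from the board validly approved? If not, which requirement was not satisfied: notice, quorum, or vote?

Notice: 7 days given; 10 required. Not satisfied.
Quorum: 50% of 1,120 = 560; 659 present. Satisfied.
Vote: requires a majority of those present (659); a majority of 659 is 330, so 330 needed; 330 in favor. Satisfied.

Invalid — notice requirement not satisfied.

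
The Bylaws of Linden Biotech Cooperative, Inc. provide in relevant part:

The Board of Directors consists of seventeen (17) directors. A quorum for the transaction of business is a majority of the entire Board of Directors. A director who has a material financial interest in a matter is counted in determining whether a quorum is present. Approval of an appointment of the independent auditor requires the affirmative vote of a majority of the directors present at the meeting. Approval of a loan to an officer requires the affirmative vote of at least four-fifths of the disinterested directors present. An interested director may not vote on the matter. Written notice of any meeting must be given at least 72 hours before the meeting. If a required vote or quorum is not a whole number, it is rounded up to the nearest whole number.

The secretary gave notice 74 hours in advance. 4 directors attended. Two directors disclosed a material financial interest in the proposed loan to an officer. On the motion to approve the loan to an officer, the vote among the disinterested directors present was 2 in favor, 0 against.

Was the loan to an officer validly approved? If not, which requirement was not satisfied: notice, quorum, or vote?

Invalid — quorum requirement not satisfied.

Notice: 74 hours given; 72 required (74 ≥ 72). Satisfied.
Quorum: 4 present (interested directors count toward quorum); quorum is 9. Not satisfied.
Vote: the loan to an officer requires four-fifths of the disinterested directors present (4 − 2 = 2). 4/5 of 2 = 1.60, rounded up to 2, so 2 affirmative votes are needed; 2 voted in favor. Satisfied. (Moot — without a quorum no business can be validly transacted.)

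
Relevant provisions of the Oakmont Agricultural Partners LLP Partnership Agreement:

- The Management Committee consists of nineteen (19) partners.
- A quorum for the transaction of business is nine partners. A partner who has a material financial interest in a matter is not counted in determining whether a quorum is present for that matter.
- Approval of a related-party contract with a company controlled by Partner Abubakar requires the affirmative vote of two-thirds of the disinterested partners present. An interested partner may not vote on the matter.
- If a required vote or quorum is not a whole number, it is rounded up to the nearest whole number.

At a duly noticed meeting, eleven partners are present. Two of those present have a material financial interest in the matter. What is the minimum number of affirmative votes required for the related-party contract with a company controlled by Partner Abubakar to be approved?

The related-party contract with a company controlled by Partner Abubakar requires two-thirds of the disinterested partners present (11 − 2 = 9).
2/3 of 9 = 6.

6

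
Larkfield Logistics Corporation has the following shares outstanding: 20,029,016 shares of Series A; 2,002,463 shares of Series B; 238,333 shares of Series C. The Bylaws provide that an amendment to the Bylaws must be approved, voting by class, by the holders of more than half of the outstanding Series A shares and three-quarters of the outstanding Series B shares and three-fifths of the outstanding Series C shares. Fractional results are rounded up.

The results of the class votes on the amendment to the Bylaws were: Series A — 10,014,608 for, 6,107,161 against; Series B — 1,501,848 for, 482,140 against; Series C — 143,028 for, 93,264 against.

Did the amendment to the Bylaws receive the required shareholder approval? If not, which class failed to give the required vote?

Series A: a majority of 20029016 is 10014509; 10,014,509 required, 10,014,608 in favor — approved.
Series B: 3/4 of 2002463 = 1501847.25, rounded up to 1501848; 1,501,848 required, 1,501,848 in favor — approved.
Series C: 3/5 of 238333 = 142999.80, rounded up to 143000; 143,000 required, 143,028 in favor — approved.

Approved — every class gave the required vote.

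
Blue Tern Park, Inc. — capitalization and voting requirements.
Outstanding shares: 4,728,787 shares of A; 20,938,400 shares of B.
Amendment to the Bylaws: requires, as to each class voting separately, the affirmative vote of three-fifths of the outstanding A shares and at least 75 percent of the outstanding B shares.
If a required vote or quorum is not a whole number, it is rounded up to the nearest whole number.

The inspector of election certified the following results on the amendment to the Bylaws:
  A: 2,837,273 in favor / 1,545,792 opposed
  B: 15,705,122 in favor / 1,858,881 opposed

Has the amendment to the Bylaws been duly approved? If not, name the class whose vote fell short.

A: 3/5 of 4728787 = 2837272.20, rounded up to 2837273; 2,837,273 required, 2,837,273 in favor — approved.
B: 3/4 of 20938400 = 15703800; 15,703,800 required, 15,705,122 in favor — approved.

Approved — every class gave the required vote.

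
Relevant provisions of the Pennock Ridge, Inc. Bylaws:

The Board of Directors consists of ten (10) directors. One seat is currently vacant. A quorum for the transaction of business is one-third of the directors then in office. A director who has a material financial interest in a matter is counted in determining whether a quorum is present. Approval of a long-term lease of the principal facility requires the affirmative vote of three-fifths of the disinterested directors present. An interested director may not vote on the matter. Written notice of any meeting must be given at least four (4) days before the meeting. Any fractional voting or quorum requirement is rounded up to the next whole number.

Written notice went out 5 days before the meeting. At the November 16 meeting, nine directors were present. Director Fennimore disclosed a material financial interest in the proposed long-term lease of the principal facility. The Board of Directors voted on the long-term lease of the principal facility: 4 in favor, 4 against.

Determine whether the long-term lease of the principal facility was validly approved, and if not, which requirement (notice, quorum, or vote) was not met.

Invalid — vote requirement not satisfied.

Notice: 5 days given; 4 required (5 ≥ 4). Satisfied.
Quorum: 9 present (interested directors count toward quorum); quorum is 3. Satisfied.
Vote: the long-term lease of the principal facility requires three-fifths of the disinterested directors present (9 − 1 = 8). 3/5 of 8 = 4.80, rounded up to 5, so 5 affirmative votes are needed; 4 voted in favor. Not satisfied.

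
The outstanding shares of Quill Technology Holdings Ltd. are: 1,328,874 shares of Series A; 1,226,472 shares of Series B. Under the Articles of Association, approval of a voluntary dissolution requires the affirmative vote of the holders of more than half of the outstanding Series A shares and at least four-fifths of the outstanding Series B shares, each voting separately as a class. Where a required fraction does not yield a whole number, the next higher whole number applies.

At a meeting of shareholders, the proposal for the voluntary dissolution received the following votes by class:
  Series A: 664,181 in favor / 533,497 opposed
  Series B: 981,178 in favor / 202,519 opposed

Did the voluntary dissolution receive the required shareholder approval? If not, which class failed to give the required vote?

Series A: a majority of 1328874 is 664438; 664,438 required, 664,181 in favor — not approved.
Series B: 4/5 of 1226472 = 981177.60, rounded up to 981178; 981,178 required, 981,178 in favor — approved.

Not approved — the Series A shares did not give the required vote.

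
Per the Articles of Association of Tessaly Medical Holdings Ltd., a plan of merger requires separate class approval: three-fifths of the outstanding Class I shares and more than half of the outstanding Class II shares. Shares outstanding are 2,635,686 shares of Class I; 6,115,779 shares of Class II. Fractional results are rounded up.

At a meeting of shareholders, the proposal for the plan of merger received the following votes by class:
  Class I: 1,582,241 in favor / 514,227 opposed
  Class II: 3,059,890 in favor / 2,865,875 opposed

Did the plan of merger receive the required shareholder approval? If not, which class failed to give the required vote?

Approved — every class gave the required vote.

Class I: 3/5 of 2635686 = 1581411.60, rounded up to 1581412; 1,581,412 required, 1,582,241 in favor — approved.
Class II: a majority of 6115779 is 3057890; 3,057,890 required, 3,059,890 in favor — approved.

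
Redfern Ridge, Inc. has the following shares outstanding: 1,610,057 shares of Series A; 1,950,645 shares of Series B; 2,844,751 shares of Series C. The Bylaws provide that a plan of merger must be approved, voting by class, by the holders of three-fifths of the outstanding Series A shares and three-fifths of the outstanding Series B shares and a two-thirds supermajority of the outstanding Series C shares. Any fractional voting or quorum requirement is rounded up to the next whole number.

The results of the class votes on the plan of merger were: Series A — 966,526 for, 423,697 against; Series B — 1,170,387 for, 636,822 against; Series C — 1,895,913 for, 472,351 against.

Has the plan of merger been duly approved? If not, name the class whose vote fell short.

Series A: 3/5 of 1610057 = 966034.20, rounded up to 966035; 966,035 required, 966,526 in favor — approved.
Series B: 3/5 of 1950645 = 1170387; 1,170,387 required, 1,170,387 in favor — approved.
Series C: 2/3 of 2844751 = 1896500.67, rounded up to 1896501; 1,896,501 required, 1,895,913 in favor — not approved.

Not approved — the Series C shares did not give the required vote.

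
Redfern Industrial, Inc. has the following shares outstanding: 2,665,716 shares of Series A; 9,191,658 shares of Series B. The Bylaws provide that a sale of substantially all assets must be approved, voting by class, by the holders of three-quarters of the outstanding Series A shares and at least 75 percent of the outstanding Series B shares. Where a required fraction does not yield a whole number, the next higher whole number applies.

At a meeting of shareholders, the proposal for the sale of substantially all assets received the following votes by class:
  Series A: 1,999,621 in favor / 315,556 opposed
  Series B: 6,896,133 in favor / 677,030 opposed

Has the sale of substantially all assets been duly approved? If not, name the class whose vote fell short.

Approved — every class gave the required vote.

Series A: 3/4 of 2665716 = 1999287; 1,999,287 required, 1,999,621 in favor — approved.
Series B: 3/4 of 9191658 = 6893743.50, rounded up to 6893744; 6,893,744 required, 6,896,133 in favor — approved.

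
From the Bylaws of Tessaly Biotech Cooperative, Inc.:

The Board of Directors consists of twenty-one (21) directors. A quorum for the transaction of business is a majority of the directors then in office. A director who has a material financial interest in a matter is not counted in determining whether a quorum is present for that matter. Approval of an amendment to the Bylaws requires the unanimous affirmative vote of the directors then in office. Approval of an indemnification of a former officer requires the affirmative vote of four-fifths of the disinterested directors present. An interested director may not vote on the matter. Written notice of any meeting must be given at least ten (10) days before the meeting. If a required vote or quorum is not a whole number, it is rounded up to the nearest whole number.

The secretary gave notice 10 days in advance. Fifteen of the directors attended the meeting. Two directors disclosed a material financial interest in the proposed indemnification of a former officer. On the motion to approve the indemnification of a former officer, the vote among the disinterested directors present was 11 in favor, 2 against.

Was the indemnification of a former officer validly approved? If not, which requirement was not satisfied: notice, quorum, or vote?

Notice: 10 days given; 10 required (10 ≥ 10). Satisfied.
Quorum: 15 present, but the 2 interested directors do not count, leaving 13. Quorum is 11. Satisfied.
Vote: the indemnification of a former officer requires four-fifths of the disinterested directors present (15 − 2 = 13). 4/5 of 13 = 10.40, rounded up to 11, so 11 affirmative votes are needed; 11 voted in favor. Satisfied.

Valid — all requirements satisfied.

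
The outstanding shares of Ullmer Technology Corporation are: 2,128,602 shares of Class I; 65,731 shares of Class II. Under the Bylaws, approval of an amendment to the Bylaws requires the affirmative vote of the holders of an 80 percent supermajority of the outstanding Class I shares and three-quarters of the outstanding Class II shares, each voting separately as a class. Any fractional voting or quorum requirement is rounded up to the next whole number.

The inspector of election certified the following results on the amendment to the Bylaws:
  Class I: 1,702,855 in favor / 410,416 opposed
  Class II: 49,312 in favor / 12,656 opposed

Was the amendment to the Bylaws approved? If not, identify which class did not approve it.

Not approved — the Class I shares did not give the required vote.

Class I: 4/5 of 2128602 = 1702881.60, rounded up to 1702882; 1,702,882 required, 1,702,855 in favor — not approved.
Class II: 3/4 of 65731 = 49298.25, rounded up to 49299; 49,299 required, 49,312 in favor — approved.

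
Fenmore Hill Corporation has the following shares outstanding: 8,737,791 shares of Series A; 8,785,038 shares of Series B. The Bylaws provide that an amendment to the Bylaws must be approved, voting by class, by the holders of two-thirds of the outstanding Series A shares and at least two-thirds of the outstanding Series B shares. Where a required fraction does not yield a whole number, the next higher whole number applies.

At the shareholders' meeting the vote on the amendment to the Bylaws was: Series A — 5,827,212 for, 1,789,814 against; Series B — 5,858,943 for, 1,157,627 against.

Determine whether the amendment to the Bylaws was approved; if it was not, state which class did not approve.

Series A: 2/3 of 8737791 = 5825194; 5,825,194 required, 5,827,212 in favor — approved.
Series B: 2/3 of 8785038 = 5856692; 5,856,692 required, 5,858,943 in favor — approved.

Approved — every class gave the required vote.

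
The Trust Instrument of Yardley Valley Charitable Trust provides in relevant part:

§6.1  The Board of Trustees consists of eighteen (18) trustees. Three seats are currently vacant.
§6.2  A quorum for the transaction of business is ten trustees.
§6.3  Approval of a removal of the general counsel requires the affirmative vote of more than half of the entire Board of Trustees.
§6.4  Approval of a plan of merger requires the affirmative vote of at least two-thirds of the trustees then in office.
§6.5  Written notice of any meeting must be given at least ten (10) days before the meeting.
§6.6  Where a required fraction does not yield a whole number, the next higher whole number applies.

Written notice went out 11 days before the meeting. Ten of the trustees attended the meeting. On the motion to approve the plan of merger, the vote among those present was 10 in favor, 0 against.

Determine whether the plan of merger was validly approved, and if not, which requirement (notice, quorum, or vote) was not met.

Notice: 11 days given; 10 required (11 ≥ 10). Satisfied.
Quorum: 10 present; quorum is 10. Satisfied.
Vote: the plan of merger requires two-thirds of the trustees then in office (15). 2/3 of 15 = 10, so 10 affirmative votes are needed; 10 voted in favor. Satisfied.

Valid — all requirements satisfied.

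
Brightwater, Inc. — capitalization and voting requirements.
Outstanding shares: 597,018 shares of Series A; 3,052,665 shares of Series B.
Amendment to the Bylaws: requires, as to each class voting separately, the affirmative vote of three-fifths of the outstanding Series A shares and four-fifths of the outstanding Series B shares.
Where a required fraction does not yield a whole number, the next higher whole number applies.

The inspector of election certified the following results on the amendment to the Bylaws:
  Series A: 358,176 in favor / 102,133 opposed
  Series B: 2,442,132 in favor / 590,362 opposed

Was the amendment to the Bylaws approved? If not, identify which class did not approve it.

Series A: 3/5 of 597018 = 358210.80, rounded up to 358211; 358,211 required, 358,176 in favor — not approved.
Series B: 4/5 of 3052665 = 2442132; 2,442,132 required, 2,442,132 in favor — approved.

Not approved — the Series A shares did not give the required vote.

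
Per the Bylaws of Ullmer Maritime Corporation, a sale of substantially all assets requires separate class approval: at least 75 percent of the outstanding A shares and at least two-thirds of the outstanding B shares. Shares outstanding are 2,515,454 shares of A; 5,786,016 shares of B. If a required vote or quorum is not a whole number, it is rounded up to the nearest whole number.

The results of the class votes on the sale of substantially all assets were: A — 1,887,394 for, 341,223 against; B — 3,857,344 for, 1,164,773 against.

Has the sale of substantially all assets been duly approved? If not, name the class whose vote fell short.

A: 3/4 of 2515454 = 1886590.50, rounded up to 1886591; 1,886,591 required, 1,887,394 in favor — approved.
B: 2/3 of 5786016 = 3857344; 3,857,344 required, 3,857,344 in favor — approved.

Approved — every class gave the required vote.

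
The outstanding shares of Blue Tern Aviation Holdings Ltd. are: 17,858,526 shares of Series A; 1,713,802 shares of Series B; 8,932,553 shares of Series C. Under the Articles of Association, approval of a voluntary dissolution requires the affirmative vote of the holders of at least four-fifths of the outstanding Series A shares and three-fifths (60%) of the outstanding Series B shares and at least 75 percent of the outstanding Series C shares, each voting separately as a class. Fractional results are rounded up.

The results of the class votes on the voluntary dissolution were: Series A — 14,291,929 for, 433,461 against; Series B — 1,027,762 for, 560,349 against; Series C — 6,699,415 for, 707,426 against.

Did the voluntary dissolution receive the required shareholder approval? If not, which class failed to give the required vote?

Not approved — the Series B shares did not give the required vote.

Series A: 4/5 of 17858526 = 14286820.80, rounded up to 14286821; 14,286,821 required, 14,291,929 in favor — approved.
Series B: 3/5 of 1713802 = 1028281.20, rounded up to 1028282; 1,028,282 required, 1,027,762 in favor — not approved.
Series C: 3/4 of 8932553 = 6699414.75, rounded up to 6699415; 6,699,415 required, 6,699,415 in favor — approved.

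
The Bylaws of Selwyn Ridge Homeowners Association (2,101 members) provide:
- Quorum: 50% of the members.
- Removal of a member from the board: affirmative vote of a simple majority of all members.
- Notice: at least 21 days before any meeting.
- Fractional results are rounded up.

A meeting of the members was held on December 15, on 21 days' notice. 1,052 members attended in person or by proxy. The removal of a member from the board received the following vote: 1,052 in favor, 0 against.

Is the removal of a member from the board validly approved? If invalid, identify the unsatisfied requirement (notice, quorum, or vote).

Valid — all requirements satisfied.

Notice: 21 days given; 21 required. Satisfied.
Quorum: 50% of 2,101 = 1,050.50, rounded up to 1,051; 1,052 present. Satisfied.
Vote: requires a majority of all members (2,101); a majority of 2101 is 1051, so 1,051 needed; 1,052 in favor. Satisfied.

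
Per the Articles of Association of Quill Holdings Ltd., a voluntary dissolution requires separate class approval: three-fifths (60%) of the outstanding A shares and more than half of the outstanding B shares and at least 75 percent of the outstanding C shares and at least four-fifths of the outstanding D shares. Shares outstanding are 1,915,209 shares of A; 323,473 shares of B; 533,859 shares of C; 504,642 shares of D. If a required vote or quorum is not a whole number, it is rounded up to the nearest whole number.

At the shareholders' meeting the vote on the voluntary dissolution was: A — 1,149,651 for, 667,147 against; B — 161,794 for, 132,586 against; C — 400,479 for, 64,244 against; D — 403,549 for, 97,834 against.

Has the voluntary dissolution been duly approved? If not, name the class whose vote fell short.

A: 3/5 of 1915209 = 1149125.40, rounded up to 1149126; 1,149,126 required, 1,149,651 in favor — approved.
B: a majority of 323473 is 161737; 161,737 required, 161,794 in favor — approved.
C: 3/4 of 533859 = 400394.25, rounded up to 400395; 400,395 required, 400,479 in favor — approved.
D: 4/5 of 504642 = 403713.60, rounded up to 403714; 403,714 required, 403,549 in favor — not approved.

Not approved — the D shares did not give the required vote.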